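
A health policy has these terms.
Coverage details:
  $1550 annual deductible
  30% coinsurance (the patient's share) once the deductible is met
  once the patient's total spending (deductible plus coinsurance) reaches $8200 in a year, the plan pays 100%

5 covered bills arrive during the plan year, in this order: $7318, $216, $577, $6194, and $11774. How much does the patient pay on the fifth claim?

Claim 1 — $7318: $1550 finishes the deductible; $5768 goes to coinsurance; patient's 30% is $1730.40. Patient pays $3280.40; OOP now $3280.40.
Claim 2 — $216: deductible met; 30% of $216 = $64.80. Patient owes $64.80 (running OOP $3345.20).
Claim 3 — $577: deductible already satisfied, so patient's share is 30% × $577 = $173.10. Patient owes $173.10 (running OOP $3518.30).
Claim 4 — $6194: deductible already satisfied, so patient's share is 30% × $6194 = $1858.20. Cost to patient: $1858.20. OOP to date $5376.50.
Claim 5 — $11774: deductible met; 30% of $11774 = $3532.20. Adding that to $5376.50 gives $8908.70, past the $8200 cap; patient pays only $8200 − $5376.50 = $2823.50.

$2823.50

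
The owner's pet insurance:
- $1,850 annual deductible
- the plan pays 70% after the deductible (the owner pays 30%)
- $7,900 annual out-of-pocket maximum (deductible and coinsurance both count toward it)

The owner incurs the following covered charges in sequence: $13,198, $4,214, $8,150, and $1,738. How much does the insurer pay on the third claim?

$6,768.60

Claim 1 — $13,198: $1,850 to deductible, leaving $11,348; owner's 30% is $3,404.40. Owner pays $5,254.40; OOP now $5,254.40. Plan pays $13,198 − $5,254.40 = $7,943.60.
Claim 2 — $4,214: deductible already satisfied, so owner's share is 30% × $4,214 = $1,264.20. Owner owes $1,264.20 (running OOP $6,518.60). Insurer: $4,214 − $1,264.20 = $2,949.80.
Claim 3 — $8,150: 30% coinsurance on $8,150 = $2,445. Adding that to $6,518.60 gives $8,963.60, past the $7,900 cap; owner pays only $7,900 − $6,518.60 = $1,381.40. Insurer: $8,150 − $1,381.40 = $6,768.60.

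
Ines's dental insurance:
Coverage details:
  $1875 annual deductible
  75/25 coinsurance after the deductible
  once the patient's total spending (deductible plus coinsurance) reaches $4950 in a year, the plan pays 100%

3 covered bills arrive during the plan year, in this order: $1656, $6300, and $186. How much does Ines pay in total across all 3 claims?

$3441.75

Bill 1, $1656: all of it applies to the deductible. Cost to patient: $1656. OOP to date $1656.
Bill 2, $6300: $219 finishes the deductible; $6081 goes to coinsurance; coinsurance $6081 × 25% = $1520.25. Cost to patient: $1739.25. OOP to date $3395.25.
Bill 3, $186: deductible already satisfied, so patient's share is 25% × $186 = $46.50. Patient pays $46.50; OOP now $3441.75.
Summing the patient's payments: $1656 + $1739.25 + $46.50 = $3441.75.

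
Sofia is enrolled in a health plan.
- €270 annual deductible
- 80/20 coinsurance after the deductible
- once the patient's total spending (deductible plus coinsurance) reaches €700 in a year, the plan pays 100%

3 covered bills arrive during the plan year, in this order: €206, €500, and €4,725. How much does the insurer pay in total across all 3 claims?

€4,731

Bill 1, €206: entire amount goes to the deductible. Cost to patient: €206. OOP to date €206. Plan pays €206 − €206 = €0.
Bill 2, €500: €64 to deductible, leaving €436; coinsurance €436 × 20% = €87.20. Cost to patient: €151.20. OOP to date €357.20. Insurer: €500 − €151.20 = €348.80.
Bill 3, €4,725: 20% coinsurance on €4,725 = €945. That would push OOP to €1,302.20, over the €700 cap, so patient pays €700 − €357.20 = €342.80. Insurer: €4,725 − €342.80 = €4,382.20.
Insurer total = bills − patient's total = €5,431 − €700 = €4,731.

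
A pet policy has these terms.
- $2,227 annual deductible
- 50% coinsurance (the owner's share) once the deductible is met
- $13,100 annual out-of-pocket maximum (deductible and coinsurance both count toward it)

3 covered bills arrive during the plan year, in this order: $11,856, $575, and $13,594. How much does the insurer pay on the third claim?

Claim 1 ($11,856): $2,227 to deductible, leaving $9,629; owner's 50% is $4,814.50. Cost to owner: $7,041.50. OOP to date $7,041.50. Insurer: $11,856 − $7,041.50 = $4,814.50.
Claim 2 ($575): deductible met; 50% of $575 = $287.50. Owner pays $287.50; OOP now $7,329. Insurer: $575 − $287.50 = $287.50.
Claim 3 ($13,594): deductible met; 50% of $13,594 = $6,797. Adding that to $7,329 gives $14,126, past the $13,100 cap; owner pays only $13,100 − $7,329 = $5,771. Plan pays $13,594 − $5,771 = $7,823.

$7,823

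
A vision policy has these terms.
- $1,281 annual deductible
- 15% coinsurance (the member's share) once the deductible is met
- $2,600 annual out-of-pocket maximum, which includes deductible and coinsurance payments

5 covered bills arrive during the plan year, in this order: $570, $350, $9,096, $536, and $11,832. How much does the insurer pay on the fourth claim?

#1 ($570): entire amount goes to the deductible. Member pays $570; OOP now $570. Insurer: $570 − $570 = $0.
#2 ($350): all of it applies to the deductible. Cost to member: $350. OOP to date $920. Plan pays $350 − $350 = $0.
#3 ($9,096): deductible takes $361, $8,735 remains; member's 15% is $1,310.25. Member owes $1,671.25 (running OOP $2,591.25). Insurer: $9,096 − $1,671.25 = $7,424.75.
#4 ($536): 15% coinsurance on $536 = $80.40. That would push OOP to $2,671.65, over the $2,600 cap, so member pays $2,600 − $2,591.25 = $8.75. Insurer: $536 − $8.75 = $527.25.

$527.25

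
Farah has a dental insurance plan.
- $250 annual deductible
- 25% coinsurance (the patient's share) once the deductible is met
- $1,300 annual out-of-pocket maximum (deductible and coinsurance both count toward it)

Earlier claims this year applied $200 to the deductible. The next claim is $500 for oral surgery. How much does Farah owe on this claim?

Remaining deductible: $250 − $200 = $50.
The remaining $450 (= $500 − $50) moves to coinsurance.
25% of $450 = $112.50 falls to the patient.
That puts the patient's cost at $50 + $112.50 = $162.50 before any cap.
Cumulative spending $200 + $162.50 = $362.50 stays under the $1,300 maximum.

$162.50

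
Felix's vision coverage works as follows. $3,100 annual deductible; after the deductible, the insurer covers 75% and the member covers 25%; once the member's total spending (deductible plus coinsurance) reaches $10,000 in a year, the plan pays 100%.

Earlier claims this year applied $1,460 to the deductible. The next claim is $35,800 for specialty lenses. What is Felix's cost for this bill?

Deductible still to meet: $3,100 − $1,460 = $1,640.
After the $1,640 deductible portion, $35,800 − $1,640 = $34,160 is subject to coinsurance.
Member's 25% share of $34,160 is $8,540.
So the member owes $1,640 + $8,540 = $10,180 before any cap.
That would bring total out-of-pocket to $11,640, past the $10,000 cap. The member is capped at $10,000 − $1,460 = $8,540 on this claim.

$8,540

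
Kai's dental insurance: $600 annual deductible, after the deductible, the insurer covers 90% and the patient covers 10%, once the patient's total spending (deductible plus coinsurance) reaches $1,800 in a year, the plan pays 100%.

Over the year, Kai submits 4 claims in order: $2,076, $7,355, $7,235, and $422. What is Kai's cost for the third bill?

Claim 1 ($2,076): $600 finishes the deductible; $1,476 goes to coinsurance; 10% of $1,476 = $147.60. Cost to patient: $747.60. OOP to date $747.60.
Claim 2 ($7,355): deductible already satisfied, so patient's share is 10% × $7,355 = $735.50. Patient owes $735.50 (running OOP $1,483.10).
Claim 3 ($7,235): deductible already satisfied, so patient's share is 10% × $7,235 = $723.50. Adding that to $1,483.10 gives $2,206.60, past the $1,800 cap; patient pays only $1,800 − $1,483.10 = $316.90.

$316.90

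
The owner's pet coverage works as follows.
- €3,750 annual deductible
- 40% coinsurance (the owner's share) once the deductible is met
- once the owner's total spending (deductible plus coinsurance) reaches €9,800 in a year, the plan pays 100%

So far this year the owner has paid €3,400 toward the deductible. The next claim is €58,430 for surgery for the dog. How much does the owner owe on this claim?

€6,400

Deductible still to meet: €3,750 − €3,400 = €350.
That leaves €58,430 − €350 = €58,080 for coinsurance.
40% of €58,080 = €23,232 falls to the owner.
Owner responsibility before any cap: €350 + €23,232 = €23,582.
Adding €23,582 to the €3,400 already spent would give €26,982, which exceeds the €9,800 cap; the owner pays just €9,800 − €3,400 = €6,400.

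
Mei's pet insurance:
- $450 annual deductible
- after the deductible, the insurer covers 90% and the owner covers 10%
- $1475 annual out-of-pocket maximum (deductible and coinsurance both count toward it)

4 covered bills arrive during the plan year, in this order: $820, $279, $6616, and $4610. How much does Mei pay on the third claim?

Claim 1 — $820: $450 finishes the deductible; $370 goes to coinsurance; coinsurance $370 × 10% = $37. Owner pays $487; OOP now $487.
Claim 2 — $279: deductible already satisfied, so owner's share is 10% × $279 = $27.90. Owner owes $27.90 (running OOP $514.90).
Claim 3 — $6616: deductible met; 10% of $6616 = $661.60. Cost to owner: $661.60. OOP to date $1176.50.

$661.60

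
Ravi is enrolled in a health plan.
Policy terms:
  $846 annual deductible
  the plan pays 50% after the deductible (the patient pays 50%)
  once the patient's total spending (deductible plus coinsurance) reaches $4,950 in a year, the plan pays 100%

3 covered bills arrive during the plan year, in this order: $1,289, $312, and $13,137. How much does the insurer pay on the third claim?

$9,410.50

Claim 1 — $1,289: deductible takes $846, $443 remains; coinsurance $443 × 50% = $221.50. Patient owes $1,067.50 (running OOP $1,067.50). Insurer: $1,289 − $1,067.50 = $221.50.
Claim 2 — $312: 50% coinsurance on $312 = $156. Patient pays $156; OOP now $1,223.50. Insurer: $312 − $156 = $156.
Claim 3 — $13,137: 50% coinsurance on $13,137 = $6,568.50. Adding that to $1,223.50 gives $7,792, past the $4,950 cap; patient pays only $4,950 − $1,223.50 = $3,726.50. Plan pays $13,137 − $3,726.50 = $9,410.50.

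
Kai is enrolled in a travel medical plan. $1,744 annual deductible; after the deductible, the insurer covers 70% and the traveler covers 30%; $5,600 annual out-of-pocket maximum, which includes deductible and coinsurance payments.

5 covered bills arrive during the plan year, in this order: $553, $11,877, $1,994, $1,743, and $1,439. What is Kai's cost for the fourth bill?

Bill 1, $553: fully absorbed by the deductible. Traveler owes $553 (running OOP $553).
Bill 2, $11,877: $1,191 finishes the deductible; $10,686 goes to coinsurance; 30% of $10,686 = $3,205.80. Traveler owes $4,396.80 (running OOP $4,949.80).
Bill 3, $1,994: deductible already satisfied, so traveler's share is 30% × $1,994 = $598.20. Traveler owes $598.20 (running OOP $5,548).
Bill 4, $1,743: deductible already satisfied, so traveler's share is 30% × $1,743 = $522.90. That would push OOP to $6,070.90, over the $5,600 cap, so traveler pays $5,600 − $5,548 = $52.

$52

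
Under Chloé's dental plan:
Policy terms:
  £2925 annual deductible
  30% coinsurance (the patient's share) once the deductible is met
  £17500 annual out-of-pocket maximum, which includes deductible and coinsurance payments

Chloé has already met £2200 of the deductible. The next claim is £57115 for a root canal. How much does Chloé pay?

£15300

Remaining deductible: £2925 − £2200 = £725.
After the £725 deductible portion, £57115 − £725 = £56390 is subject to coinsurance.
30% of £56390 = £16917 falls to the patient.
So the patient owes £725 + £16917 = £17642 before any cap.
That would bring total out-of-pocket to £19842, past the £17500 cap. The patient is capped at £17500 − £2200 = £15300 on this claim.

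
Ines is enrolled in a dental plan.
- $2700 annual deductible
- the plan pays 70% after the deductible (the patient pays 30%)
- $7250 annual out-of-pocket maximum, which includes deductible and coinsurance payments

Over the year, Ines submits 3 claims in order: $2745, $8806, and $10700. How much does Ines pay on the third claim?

Claim 1 — $2745: $2700 finishes the deductible; $45 goes to coinsurance; patient's 30% is $13.50. Patient pays $2713.50; OOP now $2713.50.
Claim 2 — $8806: deductible already satisfied, so patient's share is 30% × $8806 = $2641.80. Patient owes $2641.80 (running OOP $5355.30).
Claim 3 — $10700: deductible met; 30% of $10700 = $3210. OOP would hit $8565.30 > $7250, so the cap limits the patient to $7250 − $5355.30 = $1894.70.

$1894.70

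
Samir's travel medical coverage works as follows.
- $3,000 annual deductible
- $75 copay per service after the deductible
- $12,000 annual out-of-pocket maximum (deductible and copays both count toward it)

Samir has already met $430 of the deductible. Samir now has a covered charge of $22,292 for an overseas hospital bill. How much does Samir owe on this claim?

Remaining deductible: $3,000 − $430 = $2,570.
That leaves $22,292 − $2,570 = $19,722 for the copay.
Copay on this service: $75.
So the traveler owes $2,570 + $75 = $2,645 before any cap.
Cumulative spending $430 + $2,645 = $3,075 stays under the $12,000 maximum.

$2,645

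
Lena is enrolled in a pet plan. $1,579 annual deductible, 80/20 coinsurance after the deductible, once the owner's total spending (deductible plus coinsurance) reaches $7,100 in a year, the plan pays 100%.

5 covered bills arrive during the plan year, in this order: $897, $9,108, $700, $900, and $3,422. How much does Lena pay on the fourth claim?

Bill 1, $897: fully absorbed by the deductible. Owner pays $897; OOP now $897.
Bill 2, $9,108: $682 to deductible, leaving $8,426; owner's 20% is $1,685.20. Owner owes $2,367.20 (running OOP $3,264.20).
Bill 3, $700: deductible met; 20% of $700 = $140. Cost to owner: $140. OOP to date $3,404.20.
Bill 4, $900: 20% coinsurance on $900 = $180. Cost to owner: $180. OOP to date $3,584.20.

$180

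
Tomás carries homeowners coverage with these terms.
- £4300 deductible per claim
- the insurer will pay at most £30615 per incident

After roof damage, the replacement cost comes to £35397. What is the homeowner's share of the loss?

Less the £4300 deductible: £35397 − £4300 = £31097.
The £30615 per-incident cap binds; insurer pays £30615.
The homeowner bears the rest of the original loss: £35397 − £30615 = £4782.

£4782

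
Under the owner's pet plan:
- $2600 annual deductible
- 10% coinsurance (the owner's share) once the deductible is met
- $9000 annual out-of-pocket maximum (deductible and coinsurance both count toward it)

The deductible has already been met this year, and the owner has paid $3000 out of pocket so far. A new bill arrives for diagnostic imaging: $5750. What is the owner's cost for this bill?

The deductible is already satisfied, so the full bill goes to coinsurance.
Owner's 10% share of $5750 is $575.
Total out-of-pocket so far would be $3000 + $575 = $3575, below the $9000 cap — no reduction.

$575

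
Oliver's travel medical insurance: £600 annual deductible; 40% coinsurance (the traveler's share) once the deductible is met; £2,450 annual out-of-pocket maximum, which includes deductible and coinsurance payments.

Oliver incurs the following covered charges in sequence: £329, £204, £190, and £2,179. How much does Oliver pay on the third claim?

Claim 1 — £329: all of it applies to the deductible. Traveler pays £329; OOP now £329.
Claim 2 — £204: entire amount goes to the deductible. Cost to traveler: £204. OOP to date £533.
Claim 3 — £190: £67 to deductible, leaving £123; 40% of £123 = £49.20. Traveler owes £116.20 (running OOP £649.20).

£116.20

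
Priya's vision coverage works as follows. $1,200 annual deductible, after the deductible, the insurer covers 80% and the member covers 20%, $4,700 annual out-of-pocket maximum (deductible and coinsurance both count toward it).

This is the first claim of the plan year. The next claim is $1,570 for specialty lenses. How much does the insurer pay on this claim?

The full $1,200 deductible is still open; $1,200 of this bill applies to it.
That leaves $1,570 − $1,200 = $370 for coinsurance.
Coinsurance: $370 × 20% = $74.
That puts the member's cost at $1,200 + $74 = $1,274 before any cap.
Year-to-date out-of-pocket becomes $0 + $1,274 = $1,274, still under the $4,700 maximum, so no cap applies.
Insurer pays the balance: $1,570 − $1,274 = $296.

$296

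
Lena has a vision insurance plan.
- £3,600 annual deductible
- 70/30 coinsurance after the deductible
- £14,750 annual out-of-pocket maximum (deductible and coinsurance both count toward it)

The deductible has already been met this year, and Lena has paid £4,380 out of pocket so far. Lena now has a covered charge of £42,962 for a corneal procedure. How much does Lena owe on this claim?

£10,370

The deductible is already satisfied, so the full bill goes to coinsurance.
30% of £42,962 = £12,888.60 falls to the member.
Adding £12,888.60 to the £4,380 already spent would give £17,268.60, which exceeds the £14,750 cap; the member pays just £14,750 − £4,380 = £10,370.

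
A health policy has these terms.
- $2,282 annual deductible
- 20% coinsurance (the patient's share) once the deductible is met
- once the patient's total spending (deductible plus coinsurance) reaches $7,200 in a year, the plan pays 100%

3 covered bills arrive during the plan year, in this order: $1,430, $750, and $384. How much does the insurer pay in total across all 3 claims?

Claim 1 ($1,430): entire amount goes to the deductible. Patient pays $1,430; OOP now $1,430. Plan pays $1,430 − $1,430 = $0.
Claim 2 ($750): all of it applies to the deductible. Patient pays $750; OOP now $2,180. Plan pays $750 − $750 = $0.
Claim 3 ($384): deductible takes $102, $282 remains; patient's 20% is $56.40. Cost to patient: $158.40. OOP to date $2,338.40. Insurer: $384 − $158.40 = $225.60.
Insurer total = bills − patient's total = $2,564 − $2,338.40 = $225.60.

$225.60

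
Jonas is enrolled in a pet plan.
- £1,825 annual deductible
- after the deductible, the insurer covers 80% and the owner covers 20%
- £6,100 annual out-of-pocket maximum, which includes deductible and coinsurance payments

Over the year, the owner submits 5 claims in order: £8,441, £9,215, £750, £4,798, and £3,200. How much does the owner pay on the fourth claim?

£958.80

Bill 1, £8,441: £1,825 finishes the deductible; £6,616 goes to coinsurance; 20% of £6,616 = £1,323.20. Owner pays £3,148.20; OOP now £3,148.20.
Bill 2, £9,215: deductible already satisfied, so owner's share is 20% × £9,215 = £1,843. Cost to owner: £1,843. OOP to date £4,991.20.
Bill 3, £750: deductible already satisfied, so owner's share is 20% × £750 = £150. Owner owes £150 (running OOP £5,141.20).
Bill 4, £4,798: deductible already satisfied, so owner's share is 20% × £4,798 = £959.60. OOP would hit £6,100.80 > £6,100, so the cap limits the owner to £6,100 − £5,141.20 = £958.80.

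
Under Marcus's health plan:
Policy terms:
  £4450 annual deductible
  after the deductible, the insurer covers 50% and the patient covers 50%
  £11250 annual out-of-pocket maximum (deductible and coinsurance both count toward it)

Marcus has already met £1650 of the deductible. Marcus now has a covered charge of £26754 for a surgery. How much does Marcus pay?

£9600

Remaining deductible: £4450 − £1650 = £2800.
The remaining £23954 (= £26754 − £2800) moves to coinsurance.
Patient's 50% share of £23954 is £11977.
Patient responsibility before any cap: £2800 + £11977 = £14777.
That would bring total out-of-pocket to £16427, past the £11250 cap. The patient is capped at £11250 − £1650 = £9600 on this claim.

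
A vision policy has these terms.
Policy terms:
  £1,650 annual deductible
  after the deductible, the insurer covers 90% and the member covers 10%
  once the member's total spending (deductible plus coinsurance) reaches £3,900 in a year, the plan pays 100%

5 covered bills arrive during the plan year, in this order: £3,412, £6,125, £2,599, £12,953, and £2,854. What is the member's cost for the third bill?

Claim 1 (£3,412): deductible takes £1,650, £1,762 remains; member's 10% is £176.20. Cost to member: £1,826.20. OOP to date £1,826.20.
Claim 2 (£6,125): 10% coinsurance on £6,125 = £612.50. Member owes £612.50 (running OOP £2,438.70).
Claim 3 (£2,599): deductible already satisfied, so member's share is 10% × £2,599 = £259.90. Member pays £259.90; OOP now £2,698.60.

£259.90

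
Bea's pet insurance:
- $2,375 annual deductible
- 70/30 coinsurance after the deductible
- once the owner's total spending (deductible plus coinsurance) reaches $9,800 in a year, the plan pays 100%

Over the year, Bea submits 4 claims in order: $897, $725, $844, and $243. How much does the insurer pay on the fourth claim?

$170.10

Claim 1 — $897: all of it applies to the deductible. Cost to owner: $897. OOP to date $897. Insurer: $897 − $897 = $0.
Claim 2 — $725: all of it applies to the deductible. Cost to owner: $725. OOP to date $1,622. Insurer: $725 − $725 = $0.
Claim 3 — $844: deductible takes $753, $91 remains; owner's 30% is $27.30. Cost to owner: $780.30. OOP to date $2,402.30. Insurer: $844 − $780.30 = $63.70.
Claim 4 — $243: 30% coinsurance on $243 = $72.90. Owner pays $72.90; OOP now $2,475.20. Plan pays $243 − $72.90 = $170.10.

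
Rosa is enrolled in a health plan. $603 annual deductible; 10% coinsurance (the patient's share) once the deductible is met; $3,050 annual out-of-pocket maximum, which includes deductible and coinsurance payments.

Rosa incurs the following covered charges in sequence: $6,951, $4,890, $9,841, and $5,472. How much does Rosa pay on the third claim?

Claim 1 ($6,951): $603 finishes the deductible; $6,348 goes to coinsurance; 10% of $6,348 = $634.80. Patient owes $1,237.80 (running OOP $1,237.80).
Claim 2 ($4,890): deductible already satisfied, so patient's share is 10% × $4,890 = $489. Cost to patient: $489. OOP to date $1,726.80.
Claim 3 ($9,841): deductible met; 10% of $9,841 = $984.10. Patient owes $984.10 (running OOP $2,710.90).

$984.10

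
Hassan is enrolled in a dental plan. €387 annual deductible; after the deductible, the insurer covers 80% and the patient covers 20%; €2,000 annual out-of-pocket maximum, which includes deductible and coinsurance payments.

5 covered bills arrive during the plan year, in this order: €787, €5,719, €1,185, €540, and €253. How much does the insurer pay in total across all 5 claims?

€6,484

Bill 1, €787: €387 to deductible, leaving €400; 20% of €400 = €80. Cost to patient: €467. OOP to date €467. Plan pays €787 − €467 = €320.
Bill 2, €5,719: deductible already satisfied, so patient's share is 20% × €5,719 = €1,143.80. Patient owes €1,143.80 (running OOP €1,610.80). Insurer: €5,719 − €1,143.80 = €4,575.20.
Bill 3, €1,185: deductible met; 20% of €1,185 = €237. Patient owes €237 (running OOP €1,847.80). Plan pays €1,185 − €237 = €948.
Bill 4, €540: 20% coinsurance on €540 = €108. Patient pays €108; OOP now €1,955.80. Plan pays €540 − €108 = €432.
Bill 5, €253: 20% coinsurance on €253 = €50.60. OOP would hit €2,006.40 > €2,000, so the cap limits the patient to €2,000 − €1,955.80 = €44.20. Plan pays €253 − €44.20 = €208.80.
Insurer total: €320 + €4,575.20 + €948 + €432 + €208.80 = €6,484.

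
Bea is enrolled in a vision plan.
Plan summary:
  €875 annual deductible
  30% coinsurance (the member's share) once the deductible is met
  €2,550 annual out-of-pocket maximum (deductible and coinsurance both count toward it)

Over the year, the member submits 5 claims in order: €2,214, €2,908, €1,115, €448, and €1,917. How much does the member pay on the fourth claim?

Claim 1 (€2,214): €875 to deductible, leaving €1,339; member's 30% is €401.70. Member pays €1,276.70; OOP now €1,276.70.
Claim 2 (€2,908): deductible already satisfied, so member's share is 30% × €2,908 = €872.40. Member pays €872.40; OOP now €2,149.10.
Claim 3 (€1,115): deductible already satisfied, so member's share is 30% × €1,115 = €334.50. Cost to member: €334.50. OOP to date €2,483.60.
Claim 4 (€448): deductible met; 30% of €448 = €134.40. Adding that to €2,483.60 gives €2,618, past the €2,550 cap; member pays only €2,550 − €2,483.60 = €66.40.

€66.40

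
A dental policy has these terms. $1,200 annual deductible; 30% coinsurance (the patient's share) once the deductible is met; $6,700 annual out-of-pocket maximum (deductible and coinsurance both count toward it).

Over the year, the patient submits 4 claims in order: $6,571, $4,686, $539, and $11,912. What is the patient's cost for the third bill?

$161.70

#1 ($6,571): deductible takes $1,200, $5,371 remains; patient's 30% is $1,611.30. Patient pays $2,811.30; OOP now $2,811.30.
#2 ($4,686): 30% coinsurance on $4,686 = $1,405.80. Patient owes $1,405.80 (running OOP $4,217.10).
#3 ($539): deductible met; 30% of $539 = $161.70. Cost to patient: $161.70. OOP to date $4,378.80.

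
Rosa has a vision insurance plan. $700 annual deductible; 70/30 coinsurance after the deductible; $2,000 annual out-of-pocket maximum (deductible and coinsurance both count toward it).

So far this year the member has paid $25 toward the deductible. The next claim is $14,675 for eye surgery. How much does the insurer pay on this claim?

$12,700

$25 of the $700 deductible is already met, leaving $675.
After the $675 deductible portion, $14,675 − $675 = $14,000 is subject to coinsurance.
Coinsurance: $14,000 × 30% = $4,200.
That puts the member's cost at $675 + $4,200 = $4,875 before any cap.
Adding $4,875 to the $25 already spent would give $4,900, which exceeds the $2,000 cap; the member pays just $2,000 − $25 = $1,975.
The plan picks up $14,675 − $1,975 = $12,700.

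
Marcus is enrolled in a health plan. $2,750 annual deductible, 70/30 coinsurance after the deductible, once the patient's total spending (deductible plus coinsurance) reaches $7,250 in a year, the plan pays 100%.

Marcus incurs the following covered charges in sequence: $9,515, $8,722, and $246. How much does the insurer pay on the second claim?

$6,251.50

Bill 1, $9,515: $2,750 finishes the deductible; $6,765 goes to coinsurance; coinsurance $6,765 × 30% = $2,029.50. Patient pays $4,779.50; OOP now $4,779.50. Plan pays $9,515 − $4,779.50 = $4,735.50.
Bill 2, $8,722: deductible already satisfied, so patient's share is 30% × $8,722 = $2,616.60. OOP would hit $7,396.10 > $7,250, so the cap limits the patient to $7,250 − $4,779.50 = $2,470.50. Plan pays $8,722 − $2,470.50 = $6,251.50.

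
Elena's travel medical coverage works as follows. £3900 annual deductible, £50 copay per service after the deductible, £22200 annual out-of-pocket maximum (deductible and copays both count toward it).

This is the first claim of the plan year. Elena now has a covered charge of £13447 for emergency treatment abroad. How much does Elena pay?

The full £3900 deductible is still open; £3900 of this bill applies to it.
That leaves £13447 − £3900 = £9547 for the copay.
Copay on this service: £50.
That puts the traveler's cost at £3900 + £50 = £3950 before any cap.
Cumulative spending £0 + £3950 = £3950 stays under the £22200 maximum.

£3950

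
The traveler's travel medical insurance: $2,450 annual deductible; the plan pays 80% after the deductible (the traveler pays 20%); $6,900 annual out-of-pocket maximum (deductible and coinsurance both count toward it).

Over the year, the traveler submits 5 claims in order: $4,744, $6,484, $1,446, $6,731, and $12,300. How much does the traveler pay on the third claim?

$289.20

#1 ($4,744): deductible takes $2,450, $2,294 remains; coinsurance $2,294 × 20% = $458.80. Cost to traveler: $2,908.80. OOP to date $2,908.80.
#2 ($6,484): 20% coinsurance on $6,484 = $1,296.80. Traveler pays $1,296.80; OOP now $4,205.60.
#3 ($1,446): 20% coinsurance on $1,446 = $289.20. Cost to traveler: $289.20. OOP to date $4,494.80.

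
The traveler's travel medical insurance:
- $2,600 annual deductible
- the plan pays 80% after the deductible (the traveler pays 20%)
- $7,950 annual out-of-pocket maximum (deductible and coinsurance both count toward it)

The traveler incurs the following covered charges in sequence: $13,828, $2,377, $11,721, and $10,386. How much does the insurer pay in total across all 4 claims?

Claim 1 — $13,828: $2,600 to deductible, leaving $11,228; 20% of $11,228 = $2,245.60. Traveler pays $4,845.60; OOP now $4,845.60. Insurer: $13,828 − $4,845.60 = $8,982.40.
Claim 2 — $2,377: 20% coinsurance on $2,377 = $475.40. Traveler pays $475.40; OOP now $5,321. Plan pays $2,377 − $475.40 = $1,901.60.
Claim 3 — $11,721: 20% coinsurance on $11,721 = $2,344.20. Traveler pays $2,344.20; OOP now $7,665.20. Plan pays $11,721 − $2,344.20 = $9,376.80.
Claim 4 — $10,386: deductible met; 20% of $10,386 = $2,077.20. Adding that to $7,665.20 gives $9,742.40, past the $7,950 cap; traveler pays only $7,950 − $7,665.20 = $284.80. Plan pays $10,386 − $284.80 = $10,101.20.
Insurer total: $8,982.40 + $1,901.60 + $9,376.80 + $10,101.20 = $30,362.

$30,362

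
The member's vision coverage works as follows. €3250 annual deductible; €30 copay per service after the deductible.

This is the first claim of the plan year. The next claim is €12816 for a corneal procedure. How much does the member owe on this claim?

Nothing has been paid toward the €3250 deductible, so the first €3250 of this charge is applied there.
That leaves €12816 − €3250 = €9566 for the copay.
Copay on this service: €30.
Member responsibility: €3250 + €30 = €3280.

€3280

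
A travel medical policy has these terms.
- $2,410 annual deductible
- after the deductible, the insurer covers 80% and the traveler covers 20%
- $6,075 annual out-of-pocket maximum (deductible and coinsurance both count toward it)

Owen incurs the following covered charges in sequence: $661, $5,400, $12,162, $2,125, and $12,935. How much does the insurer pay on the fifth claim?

$12,857.60

Claim 1 — $661: fully absorbed by the deductible. Cost to traveler: $661. OOP to date $661. Plan pays $661 − $661 = $0.
Claim 2 — $5,400: $1,749 to deductible, leaving $3,651; coinsurance $3,651 × 20% = $730.20. Cost to traveler: $2,479.20. OOP to date $3,140.20. Plan pays $5,400 − $2,479.20 = $2,920.80.
Claim 3 — $12,162: 20% coinsurance on $12,162 = $2,432.40. Traveler owes $2,432.40 (running OOP $5,572.60). Insurer: $12,162 − $2,432.40 = $9,729.60.
Claim 4 — $2,125: deductible met; 20% of $2,125 = $425. Traveler pays $425; OOP now $5,997.60. Plan pays $2,125 − $425 = $1,700.
Claim 5 — $12,935: 20% coinsurance on $12,935 = $2,587. That would push OOP to $8,584.60, over the $6,075 cap, so traveler pays $6,075 − $5,997.60 = $77.40. Insurer: $12,935 − $77.40 = $12,857.60.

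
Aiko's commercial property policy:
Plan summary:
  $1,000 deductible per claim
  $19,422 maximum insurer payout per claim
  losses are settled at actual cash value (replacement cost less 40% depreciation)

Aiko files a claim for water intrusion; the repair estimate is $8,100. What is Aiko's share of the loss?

$4,240

Depreciate 40%: the covered value is $8,100 × 0.6 = $4,860.
After the deductible, $4,860 − $1,000 = $3,860 remains.
$3,860 is within the $19,422 limit, so the insurer pays $3,860.
Business's share is the uncovered remainder: $8,100 − $3,860 = $4,240.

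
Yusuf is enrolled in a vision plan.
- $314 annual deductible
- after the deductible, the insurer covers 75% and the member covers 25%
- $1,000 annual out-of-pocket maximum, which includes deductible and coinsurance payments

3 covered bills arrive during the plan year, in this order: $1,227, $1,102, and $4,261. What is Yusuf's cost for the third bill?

$182.25

Claim 1 ($1,227): $314 finishes the deductible; $913 goes to coinsurance; member's 25% is $228.25. Cost to member: $542.25. OOP to date $542.25.
Claim 2 ($1,102): deductible met; 25% of $1,102 = $275.50. Member owes $275.50 (running OOP $817.75).
Claim 3 ($4,261): 25% coinsurance on $4,261 = $1,065.25. OOP would hit $1,883 > $1,000, so the cap limits the member to $1,000 − $817.75 = $182.25.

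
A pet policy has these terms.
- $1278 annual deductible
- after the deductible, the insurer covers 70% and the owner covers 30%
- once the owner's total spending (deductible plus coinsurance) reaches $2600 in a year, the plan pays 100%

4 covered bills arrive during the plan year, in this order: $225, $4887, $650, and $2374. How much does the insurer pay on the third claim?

$478.20

Claim 1 — $225: entire amount goes to the deductible. Cost to owner: $225. OOP to date $225. Plan pays $225 − $225 = $0.
Claim 2 — $4887: $1053 to deductible, leaving $3834; coinsurance $3834 × 30% = $1150.20. Owner owes $2203.20 (running OOP $2428.20). Plan pays $4887 − $2203.20 = $2683.80.
Claim 3 — $650: 30% coinsurance on $650 = $195. That would push OOP to $2623.20, over the $2600 cap, so owner pays $2600 − $2428.20 = $171.80. Insurer: $650 − $171.80 = $478.20.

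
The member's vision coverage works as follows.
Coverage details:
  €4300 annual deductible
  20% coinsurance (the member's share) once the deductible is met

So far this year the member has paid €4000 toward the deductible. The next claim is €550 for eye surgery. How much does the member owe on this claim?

€350

€4000 of the €4300 deductible is already met, leaving €300.
After the €300 deductible portion, €550 − €300 = €250 is subject to coinsurance.
Coinsurance: €250 × 20% = €50.
So the member owes €300 + €50 = €350.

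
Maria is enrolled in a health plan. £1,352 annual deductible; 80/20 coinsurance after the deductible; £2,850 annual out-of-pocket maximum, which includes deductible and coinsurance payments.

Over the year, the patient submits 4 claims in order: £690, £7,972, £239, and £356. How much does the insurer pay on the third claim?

£203

#1 (£690): all of it applies to the deductible. Patient pays £690; OOP now £690. Insurer: £690 − £690 = £0.
#2 (£7,972): £662 finishes the deductible; £7,310 goes to coinsurance; coinsurance £7,310 × 20% = £1,462. Patient owes £2,124 (running OOP £2,814). Insurer: £7,972 − £2,124 = £5,848.
#3 (£239): deductible met; 20% of £239 = £47.80. OOP would hit £2,861.80 > £2,850, so the cap limits the patient to £2,850 − £2,814 = £36. Plan pays £239 − £36 = £203.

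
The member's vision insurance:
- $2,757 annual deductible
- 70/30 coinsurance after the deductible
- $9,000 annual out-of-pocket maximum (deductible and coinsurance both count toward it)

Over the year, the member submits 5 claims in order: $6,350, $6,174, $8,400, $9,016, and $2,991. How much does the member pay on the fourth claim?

$792.90

Claim 1 — $6,350: deductible takes $2,757, $3,593 remains; 30% of $3,593 = $1,077.90. Member pays $3,834.90; OOP now $3,834.90.
Claim 2 — $6,174: 30% coinsurance on $6,174 = $1,852.20. Member owes $1,852.20 (running OOP $5,687.10).
Claim 3 — $8,400: 30% coinsurance on $8,400 = $2,520. Cost to member: $2,520. OOP to date $8,207.10.
Claim 4 — $9,016: deductible met; 30% of $9,016 = $2,704.80. Adding that to $8,207.10 gives $10,911.90, past the $9,000 cap; member pays only $9,000 − $8,207.10 = $792.90.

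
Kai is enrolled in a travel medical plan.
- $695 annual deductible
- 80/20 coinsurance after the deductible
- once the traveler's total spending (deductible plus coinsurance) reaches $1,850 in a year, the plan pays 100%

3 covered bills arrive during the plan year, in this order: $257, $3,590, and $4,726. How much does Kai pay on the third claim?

Claim 1 — $257: all of it applies to the deductible. Cost to traveler: $257. OOP to date $257.
Claim 2 — $3,590: $438 to deductible, leaving $3,152; coinsurance $3,152 × 20% = $630.40. Cost to traveler: $1,068.40. OOP to date $1,325.40.
Claim 3 — $4,726: 20% coinsurance on $4,726 = $945.20. Adding that to $1,325.40 gives $2,270.60, past the $1,850 cap; traveler pays only $1,850 − $1,325.40 = $524.60.

$524.60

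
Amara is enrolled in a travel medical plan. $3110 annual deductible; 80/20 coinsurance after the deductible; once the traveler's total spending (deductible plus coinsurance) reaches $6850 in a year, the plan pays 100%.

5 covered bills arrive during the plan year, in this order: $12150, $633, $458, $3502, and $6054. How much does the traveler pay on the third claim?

$91.60

Claim 1 — $12150: $3110 to deductible, leaving $9040; coinsurance $9040 × 20% = $1808. Traveler owes $4918 (running OOP $4918).
Claim 2 — $633: deductible met; 20% of $633 = $126.60. Cost to traveler: $126.60. OOP to date $5044.60.
Claim 3 — $458: deductible already satisfied, so traveler's share is 20% × $458 = $91.60. Traveler pays $91.60; OOP now $5136.20.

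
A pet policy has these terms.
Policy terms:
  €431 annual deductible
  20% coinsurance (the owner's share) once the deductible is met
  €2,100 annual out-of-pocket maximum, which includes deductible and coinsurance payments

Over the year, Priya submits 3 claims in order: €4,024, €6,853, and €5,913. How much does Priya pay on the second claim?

Claim 1 — €4,024: €431 finishes the deductible; €3,593 goes to coinsurance; owner's 20% is €718.60. Owner pays €1,149.60; OOP now €1,149.60.
Claim 2 — €6,853: deductible already satisfied, so owner's share is 20% × €6,853 = €1,370.60. OOP would hit €2,520.20 > €2,100, so the cap limits the owner to €2,100 − €1,149.60 = €950.40.

€950.40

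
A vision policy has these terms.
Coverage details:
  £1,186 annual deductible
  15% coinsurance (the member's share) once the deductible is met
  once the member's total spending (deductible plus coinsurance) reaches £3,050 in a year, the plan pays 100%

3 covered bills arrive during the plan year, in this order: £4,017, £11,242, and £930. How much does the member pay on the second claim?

Bill 1, £4,017: £1,186 to deductible, leaving £2,831; member's 15% is £424.65. Member pays £1,610.65; OOP now £1,610.65.
Bill 2, £11,242: 15% coinsurance on £11,242 = £1,686.30. That would push OOP to £3,296.95, over the £3,050 cap, so member pays £3,050 − £1,610.65 = £1,439.35.

£1,439.35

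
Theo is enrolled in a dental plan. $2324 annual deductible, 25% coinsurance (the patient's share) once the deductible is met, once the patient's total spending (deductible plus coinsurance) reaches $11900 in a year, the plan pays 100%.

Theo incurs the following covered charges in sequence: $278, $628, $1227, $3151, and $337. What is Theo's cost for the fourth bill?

Claim 1 ($278): fully absorbed by the deductible. Cost to patient: $278. OOP to date $278.
Claim 2 ($628): fully absorbed by the deductible. Cost to patient: $628. OOP to date $906.
Claim 3 ($1227): entire amount goes to the deductible. Cost to patient: $1227. OOP to date $2133.
Claim 4 ($3151): $191 finishes the deductible; $2960 goes to coinsurance; coinsurance $2960 × 25% = $740. Cost to patient: $931. OOP to date $3064.

$931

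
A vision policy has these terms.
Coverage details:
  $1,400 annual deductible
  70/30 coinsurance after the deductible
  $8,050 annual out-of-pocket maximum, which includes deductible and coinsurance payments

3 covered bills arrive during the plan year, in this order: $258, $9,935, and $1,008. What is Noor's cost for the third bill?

$302.40

#1 ($258): fully absorbed by the deductible. Member owes $258 (running OOP $258).
#2 ($9,935): $1,142 finishes the deductible; $8,793 goes to coinsurance; coinsurance $8,793 × 30% = $2,637.90. Cost to member: $3,779.90. OOP to date $4,037.90.
#3 ($1,008): deductible met; 30% of $1,008 = $302.40. Member pays $302.40; OOP now $4,340.30.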